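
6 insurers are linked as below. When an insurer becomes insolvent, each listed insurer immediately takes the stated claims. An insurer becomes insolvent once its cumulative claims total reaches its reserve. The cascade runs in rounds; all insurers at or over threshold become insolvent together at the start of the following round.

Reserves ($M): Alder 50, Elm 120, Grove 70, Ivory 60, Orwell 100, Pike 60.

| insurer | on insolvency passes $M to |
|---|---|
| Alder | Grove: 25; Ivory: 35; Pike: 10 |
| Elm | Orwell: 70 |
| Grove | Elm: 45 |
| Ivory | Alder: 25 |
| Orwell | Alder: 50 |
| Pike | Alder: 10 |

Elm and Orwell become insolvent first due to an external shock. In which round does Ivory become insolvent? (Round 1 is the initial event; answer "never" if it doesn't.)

never

Round 1 — Elm, Orwell become insolvent (initial).
  Alder: +50 → 50 ≥ 50
Round 2 — Alder becomes insolvent.
  Grove: +25 → 25 < 70
  Ivory: +35 → 35 < 60
  Pike: +10 → 10 < 60
No further insolvencies.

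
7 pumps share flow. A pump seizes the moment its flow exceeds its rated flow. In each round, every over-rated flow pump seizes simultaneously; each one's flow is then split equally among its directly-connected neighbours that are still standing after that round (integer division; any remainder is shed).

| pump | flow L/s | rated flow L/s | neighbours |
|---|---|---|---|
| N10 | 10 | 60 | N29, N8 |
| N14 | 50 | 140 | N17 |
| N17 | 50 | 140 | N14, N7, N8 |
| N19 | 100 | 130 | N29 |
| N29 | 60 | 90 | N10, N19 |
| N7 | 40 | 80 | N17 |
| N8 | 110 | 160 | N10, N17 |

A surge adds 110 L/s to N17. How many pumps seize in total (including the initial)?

Round 1 — N17 at 160 > 140. N17 seizes.
  N17 sheds 160 L/s to N14, N7, N8: 53 each (1 lost).
    N14: 50+53 = 103 ≤ 140
    N7: 40+53 = 93 > 80
    N8: 110+53 = 163 > 160
Round 2 — N7, N8 seize.
  N7 sheds 93 L/s: no online neighbours, lost.
  N8 sheds 163 L/s to N10: 163 each.
    N10: 10+163 = 173 > 60
Round 3 — N10 seizes.
  N10 sheds 173 L/s to N29: 173 each.
    N29: 60+173 = 233 > 90
Round 4 — N29 seizes.
  N29 sheds 233 L/s to N19: 233 each.
    N19: 100+233 = 333 > 130
Round 5 — N19 seizes.
  N19 sheds 333 L/s: no online neighbours, lost.
No further seizures.

6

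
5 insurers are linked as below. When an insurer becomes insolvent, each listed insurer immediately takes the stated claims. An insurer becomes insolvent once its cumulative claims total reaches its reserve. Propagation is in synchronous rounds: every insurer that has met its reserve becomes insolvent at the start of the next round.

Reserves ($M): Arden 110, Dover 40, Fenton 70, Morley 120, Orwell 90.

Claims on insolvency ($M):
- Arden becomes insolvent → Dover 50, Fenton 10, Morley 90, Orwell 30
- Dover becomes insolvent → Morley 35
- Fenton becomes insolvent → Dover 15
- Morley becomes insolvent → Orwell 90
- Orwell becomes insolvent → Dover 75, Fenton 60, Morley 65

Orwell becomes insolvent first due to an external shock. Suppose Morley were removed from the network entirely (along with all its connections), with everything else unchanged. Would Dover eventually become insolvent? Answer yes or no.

With Morley removed:
Round 1 — Orwell becomes insolvent (initial).
  Dover: +75 → 75 ≥ 40
  Fenton: +60 → 60 < 70
Round 2 — Dover becomes insolvent.
No further insolvencies.

yes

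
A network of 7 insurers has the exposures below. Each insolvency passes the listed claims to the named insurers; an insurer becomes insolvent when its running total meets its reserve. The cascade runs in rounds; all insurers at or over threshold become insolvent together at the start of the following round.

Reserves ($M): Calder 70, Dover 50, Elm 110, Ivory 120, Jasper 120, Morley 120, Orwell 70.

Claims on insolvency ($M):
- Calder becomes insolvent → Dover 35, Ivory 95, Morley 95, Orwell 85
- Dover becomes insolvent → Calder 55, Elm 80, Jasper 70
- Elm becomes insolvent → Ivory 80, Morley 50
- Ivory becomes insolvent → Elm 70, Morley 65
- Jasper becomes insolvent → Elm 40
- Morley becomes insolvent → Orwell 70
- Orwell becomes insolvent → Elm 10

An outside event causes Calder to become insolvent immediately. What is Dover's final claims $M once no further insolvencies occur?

Round 1 — Calder becomes insolvent (initial).
  Dover: +35 → 35 < 50
  Ivory: +95 → 95 < 120
  Morley: +95 → 95 < 120
  Orwell: +85 → 85 ≥ 70
Round 2 — Orwell becomes insolvent.
  Elm: +10 → 10 < 110
No further insolvencies.

35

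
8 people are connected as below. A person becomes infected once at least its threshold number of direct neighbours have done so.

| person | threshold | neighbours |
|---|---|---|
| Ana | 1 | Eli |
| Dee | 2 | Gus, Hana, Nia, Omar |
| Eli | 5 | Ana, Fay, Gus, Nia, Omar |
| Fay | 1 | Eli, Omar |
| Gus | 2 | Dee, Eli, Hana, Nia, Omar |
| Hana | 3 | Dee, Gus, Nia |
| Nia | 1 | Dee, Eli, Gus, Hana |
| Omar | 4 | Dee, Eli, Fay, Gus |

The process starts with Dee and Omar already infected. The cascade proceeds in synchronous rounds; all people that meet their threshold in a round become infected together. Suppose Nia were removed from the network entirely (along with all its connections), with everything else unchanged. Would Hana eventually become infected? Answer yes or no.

no

With Nia removed:
Round 1 — Dee, Omar become infected (initial).
Round 2 — checking thresholds:
  Eli: 1 of 4 neighbours < 5, holds.
  Fay: 1 of 2 neighbours ≥ 1, becomes infected.
  Gus: 2 of 4 neighbours ≥ 2, becomes infected.
  Hana: 1 of 2 neighbours < 3, holds.
Round 3 — no new infections; cascade stops.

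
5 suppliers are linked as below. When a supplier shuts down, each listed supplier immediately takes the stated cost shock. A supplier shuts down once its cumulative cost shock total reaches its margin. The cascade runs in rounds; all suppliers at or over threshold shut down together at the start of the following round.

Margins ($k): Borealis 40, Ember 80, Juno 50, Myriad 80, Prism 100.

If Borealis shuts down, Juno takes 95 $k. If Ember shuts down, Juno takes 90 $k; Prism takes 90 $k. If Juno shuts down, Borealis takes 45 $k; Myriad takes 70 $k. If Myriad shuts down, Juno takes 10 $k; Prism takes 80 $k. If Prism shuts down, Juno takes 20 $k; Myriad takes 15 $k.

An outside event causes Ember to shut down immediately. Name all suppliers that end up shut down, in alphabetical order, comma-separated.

Borealis, Ember, Juno

Round 1 — Ember shuts down (initial).
  Juno: +90 → 90 ≥ 50
  Prism: +90 → 90 < 100
Round 2 — Juno shuts down.
  Borealis: +45 → 45 ≥ 40
  Myriad: +70 → 70 < 80
Round 3 — Borealis shuts down.
No further shutdowns.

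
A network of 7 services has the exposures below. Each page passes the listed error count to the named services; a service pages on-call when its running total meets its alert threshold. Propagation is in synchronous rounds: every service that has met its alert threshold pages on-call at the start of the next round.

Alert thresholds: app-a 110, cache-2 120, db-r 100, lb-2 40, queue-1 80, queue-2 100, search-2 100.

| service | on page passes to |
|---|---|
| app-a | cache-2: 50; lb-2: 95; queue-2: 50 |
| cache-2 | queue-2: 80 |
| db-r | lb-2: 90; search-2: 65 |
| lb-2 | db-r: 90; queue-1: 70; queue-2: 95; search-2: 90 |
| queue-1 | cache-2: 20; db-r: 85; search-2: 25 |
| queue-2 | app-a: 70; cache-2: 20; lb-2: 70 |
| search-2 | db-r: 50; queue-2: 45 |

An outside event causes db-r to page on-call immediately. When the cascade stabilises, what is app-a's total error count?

Round 1 — db-r pages on-call (initial).
  lb-2: +90 → 90 ≥ 40
  search-2: +65 → 65 < 100
Round 2 — lb-2 pages on-call.
  queue-1: +70 → 70 < 80
  queue-2: +95 → 95 < 100
  search-2: +90 → 155 ≥ 100
Round 3 — search-2 pages on-call.
  queue-2: +45 → 140 ≥ 100
Round 4 — queue-2 pages on-call.
  app-a: +70 → 70 < 110
  cache-2: +20 → 20 < 120
No further pages.

70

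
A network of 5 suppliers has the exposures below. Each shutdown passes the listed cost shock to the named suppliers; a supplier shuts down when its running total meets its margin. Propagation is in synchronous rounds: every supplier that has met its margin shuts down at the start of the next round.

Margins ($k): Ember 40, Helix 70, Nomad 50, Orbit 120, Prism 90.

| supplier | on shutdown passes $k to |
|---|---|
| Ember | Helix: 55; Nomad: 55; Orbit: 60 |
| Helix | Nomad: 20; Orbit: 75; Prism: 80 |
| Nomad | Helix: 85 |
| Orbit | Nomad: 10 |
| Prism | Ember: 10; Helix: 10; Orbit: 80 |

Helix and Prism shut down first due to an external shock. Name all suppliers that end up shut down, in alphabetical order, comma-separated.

Helix, Orbit, Prism

Round 1 — Helix, Prism shut down (initial).
  Ember: +10 → 10 < 40
  Nomad: +20 → 20 < 50
  Orbit: +75+80 → 155 ≥ 120
Round 2 — Orbit shuts down.
  Nomad: +10 → 30 < 50
No further shutdowns.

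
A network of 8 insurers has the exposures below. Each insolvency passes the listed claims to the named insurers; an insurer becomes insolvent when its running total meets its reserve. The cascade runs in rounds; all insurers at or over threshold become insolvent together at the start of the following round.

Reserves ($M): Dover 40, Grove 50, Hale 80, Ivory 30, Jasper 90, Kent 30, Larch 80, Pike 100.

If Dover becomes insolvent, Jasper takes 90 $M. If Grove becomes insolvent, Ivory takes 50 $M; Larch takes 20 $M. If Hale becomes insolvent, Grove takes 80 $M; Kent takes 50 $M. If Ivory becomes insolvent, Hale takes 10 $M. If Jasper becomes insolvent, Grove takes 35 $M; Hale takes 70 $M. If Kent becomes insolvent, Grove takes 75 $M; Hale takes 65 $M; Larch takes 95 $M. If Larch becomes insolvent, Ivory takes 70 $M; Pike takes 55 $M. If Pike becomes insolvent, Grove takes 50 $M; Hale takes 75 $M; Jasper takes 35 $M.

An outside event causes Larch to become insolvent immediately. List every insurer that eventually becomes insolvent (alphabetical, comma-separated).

Ivory, Larch

Round 1 — Larch becomes insolvent (initial).
  Ivory: +70 → 70 ≥ 30
  Pike: +55 → 55 < 100
Round 2 — Ivory becomes insolvent.
  Hale: +10 → 10 < 80
No further insolvencies.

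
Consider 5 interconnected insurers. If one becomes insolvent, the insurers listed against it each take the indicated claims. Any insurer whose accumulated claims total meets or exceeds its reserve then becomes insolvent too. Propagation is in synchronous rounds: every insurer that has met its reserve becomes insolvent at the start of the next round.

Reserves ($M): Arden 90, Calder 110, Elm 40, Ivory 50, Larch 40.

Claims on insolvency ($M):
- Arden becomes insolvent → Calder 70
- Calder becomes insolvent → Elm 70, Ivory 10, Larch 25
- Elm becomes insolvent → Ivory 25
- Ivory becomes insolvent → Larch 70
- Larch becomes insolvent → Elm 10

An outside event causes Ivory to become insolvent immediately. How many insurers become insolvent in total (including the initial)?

Round 1 — Ivory becomes insolvent (initial).
  Larch: +70 → 70 ≥ 40
Round 2 — Larch becomes insolvent.
  Elm: +10 → 10 < 40
No further insolvencies.

2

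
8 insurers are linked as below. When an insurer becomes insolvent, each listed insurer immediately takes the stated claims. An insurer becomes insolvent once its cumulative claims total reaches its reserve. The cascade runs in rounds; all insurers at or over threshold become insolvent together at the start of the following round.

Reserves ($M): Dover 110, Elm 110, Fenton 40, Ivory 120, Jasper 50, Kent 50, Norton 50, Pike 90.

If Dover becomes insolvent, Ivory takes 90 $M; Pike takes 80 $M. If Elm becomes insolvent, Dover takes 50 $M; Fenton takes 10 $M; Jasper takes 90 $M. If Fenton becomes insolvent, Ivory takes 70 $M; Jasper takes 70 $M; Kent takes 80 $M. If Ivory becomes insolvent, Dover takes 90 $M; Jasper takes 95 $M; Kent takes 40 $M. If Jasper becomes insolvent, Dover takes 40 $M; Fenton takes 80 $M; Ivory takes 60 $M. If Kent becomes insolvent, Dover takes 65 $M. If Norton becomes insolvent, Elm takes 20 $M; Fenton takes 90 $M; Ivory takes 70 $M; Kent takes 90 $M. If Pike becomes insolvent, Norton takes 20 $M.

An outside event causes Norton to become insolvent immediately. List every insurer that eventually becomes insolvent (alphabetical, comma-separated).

Round 1 — Norton becomes insolvent (initial).
  Elm: +20 → 20 < 110
  Fenton: +90 → 90 ≥ 40
  Ivory: +70 → 70 < 120
  Kent: +90 → 90 ≥ 50
Round 2 — Fenton, Kent become insolvent.
  Dover: +65 → 65 < 110
  Ivory: +70 → 140 ≥ 120
  Jasper: +70 → 70 ≥ 50
Round 3 — Ivory, Jasper become insolvent.
  Dover: +90+40 → 195 ≥ 110
Round 4 — Dover becomes insolvent.
  Pike: +80 → 80 < 90
No further insolvencies.

Dover, Fenton, Ivory, Jasper, Kent, Norton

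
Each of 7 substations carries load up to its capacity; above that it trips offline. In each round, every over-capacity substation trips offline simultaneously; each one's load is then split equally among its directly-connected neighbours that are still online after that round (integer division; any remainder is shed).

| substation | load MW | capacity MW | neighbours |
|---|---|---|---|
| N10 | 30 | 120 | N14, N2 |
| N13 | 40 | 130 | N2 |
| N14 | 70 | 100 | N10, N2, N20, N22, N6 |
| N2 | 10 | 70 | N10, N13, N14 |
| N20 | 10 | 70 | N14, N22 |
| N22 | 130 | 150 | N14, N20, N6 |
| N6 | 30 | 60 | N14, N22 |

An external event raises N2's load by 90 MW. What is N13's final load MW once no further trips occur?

73

Round 1 — N2 at 100 > 70. N2 trips offline.
  N2 sheds 100 MW to N10, N13, N14: 33 each (1 lost).
    N10: 30+33 = 63 ≤ 120
    N13: 40+33 = 73 ≤ 130
    N14: 70+33 = 103 > 100
Round 2 — N14 trips offline.
  N14 sheds 103 MW to N10, N20, N22, N6: 25 each (3 lost).
    N10: 63+25 = 88 ≤ 120
    N20: 10+25 = 35 ≤ 70
    N22: 130+25 = 155 > 150
    N6: 30+25 = 55 ≤ 60
Round 3 — N22 trips offline.
  N22 sheds 155 MW to N20, N6: 77 each (1 lost).
    N20: 35+77 = 112 > 70
    N6: 55+77 = 132 > 60
Round 4 — N20, N6 trip offline.
  N20 sheds 112 MW: no online neighbours, lost.
  N6 sheds 132 MW: no online neighbours, lost.
No further trips.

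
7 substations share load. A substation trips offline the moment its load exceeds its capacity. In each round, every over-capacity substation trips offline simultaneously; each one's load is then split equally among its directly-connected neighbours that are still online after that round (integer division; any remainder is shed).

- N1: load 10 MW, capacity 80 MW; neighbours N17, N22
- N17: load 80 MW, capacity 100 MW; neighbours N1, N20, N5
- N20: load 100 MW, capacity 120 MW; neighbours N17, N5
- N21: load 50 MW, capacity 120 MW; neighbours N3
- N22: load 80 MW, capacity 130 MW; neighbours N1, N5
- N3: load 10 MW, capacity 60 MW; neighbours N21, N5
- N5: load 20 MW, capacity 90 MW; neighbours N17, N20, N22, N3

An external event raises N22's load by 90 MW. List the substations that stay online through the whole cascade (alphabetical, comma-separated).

Round 1 — N22 at 170 > 130. N22 trips offline.
  N22 sheds 170 MW to N1, N5: 85 each.
    N1: 10+85 = 95 > 80
    N5: 20+85 = 105 > 90
Round 2 — N1, N5 trip offline.
  N1 sheds 95 MW to N17: 95 each.
    N17: 80+95 = 175 > 100
  N5 sheds 105 MW to N17, N20, N3: 35 each.
    N17: 175+35 = 210 > 100
    N20: 100+35 = 135 > 120
    N3: 10+35 = 45 ≤ 60
Round 3 — N17, N20 trip offline.
  N17 sheds 210 MW: no online neighbours, lost.
  N20 sheds 135 MW: no online neighbours, lost.
No further trips.

N21, N3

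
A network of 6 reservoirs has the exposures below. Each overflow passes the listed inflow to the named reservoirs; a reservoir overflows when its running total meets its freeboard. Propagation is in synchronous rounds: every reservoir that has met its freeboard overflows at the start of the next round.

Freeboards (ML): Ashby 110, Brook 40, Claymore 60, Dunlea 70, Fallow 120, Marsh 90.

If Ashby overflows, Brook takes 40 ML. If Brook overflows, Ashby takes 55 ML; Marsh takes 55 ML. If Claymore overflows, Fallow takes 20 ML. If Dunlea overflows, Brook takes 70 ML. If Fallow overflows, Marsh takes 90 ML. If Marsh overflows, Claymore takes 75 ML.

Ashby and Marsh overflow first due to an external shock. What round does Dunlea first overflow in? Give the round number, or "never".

never

Round 1 — Ashby, Marsh overflow (initial).
  Brook: +40 → 40 ≥ 40
  Claymore: +75 → 75 ≥ 60
Round 2 — Brook, Claymore overflow.
  Fallow: +20 → 20 < 120
No further overflows.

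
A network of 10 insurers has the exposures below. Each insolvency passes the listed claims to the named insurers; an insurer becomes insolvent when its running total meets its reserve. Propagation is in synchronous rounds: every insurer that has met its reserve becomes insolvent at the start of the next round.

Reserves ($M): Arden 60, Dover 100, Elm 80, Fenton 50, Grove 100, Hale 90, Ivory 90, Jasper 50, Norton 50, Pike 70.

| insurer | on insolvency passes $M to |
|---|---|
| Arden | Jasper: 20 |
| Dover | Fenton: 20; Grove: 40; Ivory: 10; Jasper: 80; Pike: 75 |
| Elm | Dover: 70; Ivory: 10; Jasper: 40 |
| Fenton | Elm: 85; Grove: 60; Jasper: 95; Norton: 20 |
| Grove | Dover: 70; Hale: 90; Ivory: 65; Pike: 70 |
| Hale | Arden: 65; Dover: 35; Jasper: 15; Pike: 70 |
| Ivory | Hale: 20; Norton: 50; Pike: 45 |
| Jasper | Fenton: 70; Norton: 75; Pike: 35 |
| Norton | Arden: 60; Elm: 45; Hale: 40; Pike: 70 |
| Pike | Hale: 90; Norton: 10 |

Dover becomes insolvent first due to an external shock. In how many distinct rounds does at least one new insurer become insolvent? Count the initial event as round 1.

Round 1 — Dover becomes insolvent (initial).
  Fenton: +20 → 20 < 50
  Grove: +40 → 40 < 100
  Ivory: +10 → 10 < 90
  Jasper: +80 → 80 ≥ 50
  Pike: +75 → 75 ≥ 70
Round 2 — Jasper, Pike become insolvent.
  Fenton: +70 → 90 ≥ 50
  Hale: +90 → 90 ≥ 90
  Norton: +75+10 → 85 ≥ 50
Round 3 — Fenton, Hale, Norton become insolvent.
  Arden: +65+60 → 125 ≥ 60
  Elm: +85+45 → 130 ≥ 80
  Grove: +60 → 100 ≥ 100
Round 4 — Arden, Elm, Grove become insolvent.
  Ivory: +10+65 → 85 < 90
No further insolvencies.

4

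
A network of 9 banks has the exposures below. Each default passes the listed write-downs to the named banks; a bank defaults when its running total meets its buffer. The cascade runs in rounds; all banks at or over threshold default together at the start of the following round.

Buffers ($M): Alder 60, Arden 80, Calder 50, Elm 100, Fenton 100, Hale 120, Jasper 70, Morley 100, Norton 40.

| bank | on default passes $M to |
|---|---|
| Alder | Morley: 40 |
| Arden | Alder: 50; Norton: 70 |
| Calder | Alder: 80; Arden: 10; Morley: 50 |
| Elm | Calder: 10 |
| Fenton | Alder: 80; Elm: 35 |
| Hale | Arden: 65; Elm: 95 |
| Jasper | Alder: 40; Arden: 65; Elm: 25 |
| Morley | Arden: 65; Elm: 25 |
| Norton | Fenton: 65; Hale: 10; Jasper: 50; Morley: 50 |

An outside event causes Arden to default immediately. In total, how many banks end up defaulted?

Round 1 — Arden defaults (initial).
  Alder: +50 → 50 < 60
  Norton: +70 → 70 ≥ 40
Round 2 — Norton defaults.
  Fenton: +65 → 65 < 100
  Hale: +10 → 10 < 120
  Jasper: +50 → 50 < 70
  Morley: +50 → 50 < 100
No further defaults.

2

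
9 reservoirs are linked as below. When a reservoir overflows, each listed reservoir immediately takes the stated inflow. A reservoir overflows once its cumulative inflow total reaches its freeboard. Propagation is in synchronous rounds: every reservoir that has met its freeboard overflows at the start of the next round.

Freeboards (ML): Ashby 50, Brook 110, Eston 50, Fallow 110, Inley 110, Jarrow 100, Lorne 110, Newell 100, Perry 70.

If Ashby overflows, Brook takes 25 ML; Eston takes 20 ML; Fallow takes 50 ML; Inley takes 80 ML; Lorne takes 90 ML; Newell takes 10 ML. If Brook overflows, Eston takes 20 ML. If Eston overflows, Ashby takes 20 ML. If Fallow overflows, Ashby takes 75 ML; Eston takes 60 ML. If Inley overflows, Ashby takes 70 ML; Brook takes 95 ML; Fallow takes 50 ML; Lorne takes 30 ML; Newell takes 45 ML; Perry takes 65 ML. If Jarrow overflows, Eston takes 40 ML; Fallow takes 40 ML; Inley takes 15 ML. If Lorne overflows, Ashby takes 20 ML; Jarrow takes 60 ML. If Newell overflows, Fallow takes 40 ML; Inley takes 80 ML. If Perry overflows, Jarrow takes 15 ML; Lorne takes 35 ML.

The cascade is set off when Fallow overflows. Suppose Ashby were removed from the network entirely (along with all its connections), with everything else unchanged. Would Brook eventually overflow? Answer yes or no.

no

With Ashby removed:
Round 1 — Fallow overflows (initial).
  Eston: +60 → 60 ≥ 50
Round 2 — Eston overflows.
No further overflows.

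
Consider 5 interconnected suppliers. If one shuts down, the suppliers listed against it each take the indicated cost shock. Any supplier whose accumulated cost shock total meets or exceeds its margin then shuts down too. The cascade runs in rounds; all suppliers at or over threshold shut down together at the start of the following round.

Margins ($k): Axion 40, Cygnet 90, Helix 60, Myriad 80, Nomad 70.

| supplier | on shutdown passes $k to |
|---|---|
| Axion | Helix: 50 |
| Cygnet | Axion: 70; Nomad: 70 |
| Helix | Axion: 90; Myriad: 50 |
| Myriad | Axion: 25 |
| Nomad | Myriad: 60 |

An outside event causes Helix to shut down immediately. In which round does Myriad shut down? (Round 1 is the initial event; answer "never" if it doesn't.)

Round 1 — Helix shuts down (initial).
  Axion: +90 → 90 ≥ 40
  Myriad: +50 → 50 < 80
Round 2 — Axion shuts down.
No further shutdowns.

never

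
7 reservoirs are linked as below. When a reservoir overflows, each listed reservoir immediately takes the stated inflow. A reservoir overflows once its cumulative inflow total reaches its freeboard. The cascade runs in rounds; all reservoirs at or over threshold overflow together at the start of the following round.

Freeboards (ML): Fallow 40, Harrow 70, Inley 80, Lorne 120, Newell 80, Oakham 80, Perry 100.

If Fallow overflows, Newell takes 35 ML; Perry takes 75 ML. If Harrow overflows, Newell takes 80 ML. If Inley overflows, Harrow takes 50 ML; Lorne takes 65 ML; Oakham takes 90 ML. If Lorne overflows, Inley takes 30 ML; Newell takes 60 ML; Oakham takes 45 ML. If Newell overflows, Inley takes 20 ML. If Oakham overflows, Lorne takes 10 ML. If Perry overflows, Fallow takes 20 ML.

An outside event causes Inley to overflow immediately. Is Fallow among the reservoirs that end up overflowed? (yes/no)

no

Round 1 — Inley overflows (initial).
  Harrow: +50 → 50 < 70
  Lorne: +65 → 65 < 120
  Oakham: +90 → 90 ≥ 80
Round 2 — Oakham overflows.
  Lorne: +10 → 75 < 120
No further overflows.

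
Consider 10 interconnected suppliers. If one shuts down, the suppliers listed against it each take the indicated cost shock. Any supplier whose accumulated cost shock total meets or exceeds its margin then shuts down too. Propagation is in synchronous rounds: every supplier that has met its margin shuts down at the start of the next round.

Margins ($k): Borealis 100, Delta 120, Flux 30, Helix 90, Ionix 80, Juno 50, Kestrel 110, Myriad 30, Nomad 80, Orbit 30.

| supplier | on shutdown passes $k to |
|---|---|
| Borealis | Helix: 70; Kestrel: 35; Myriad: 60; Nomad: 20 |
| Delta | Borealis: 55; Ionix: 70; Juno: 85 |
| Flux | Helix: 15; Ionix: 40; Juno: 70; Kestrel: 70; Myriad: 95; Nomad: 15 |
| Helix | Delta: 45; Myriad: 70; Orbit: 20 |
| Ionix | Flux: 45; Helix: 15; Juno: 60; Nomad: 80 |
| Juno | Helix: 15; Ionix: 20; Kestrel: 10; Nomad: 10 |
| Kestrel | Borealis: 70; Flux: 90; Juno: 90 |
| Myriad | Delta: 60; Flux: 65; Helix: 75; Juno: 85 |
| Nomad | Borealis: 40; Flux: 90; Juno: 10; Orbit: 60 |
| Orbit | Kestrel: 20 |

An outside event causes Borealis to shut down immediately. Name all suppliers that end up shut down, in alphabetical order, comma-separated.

Borealis, Flux, Helix, Juno, Kestrel, Myriad

Round 1 — Borealis shuts down (initial).
  Helix: +70 → 70 < 90
  Kestrel: +35 → 35 < 110
  Myriad: +60 → 60 ≥ 30
  Nomad: +20 → 20 < 80
Round 2 — Myriad shuts down.
  Delta: +60 → 60 < 120
  Flux: +65 → 65 ≥ 30
  Helix: +75 → 145 ≥ 90
  Juno: +85 → 85 ≥ 50
Round 3 — Flux, Helix, Juno shut down.
  Delta: +45 → 105 < 120
  Ionix: +40+20 → 60 < 80
  Kestrel: +70+10 → 115 ≥ 110
  Nomad: +15+10 → 45 < 80
  Orbit: +20 → 20 < 30
Round 4 — Kestrel shuts down.
No further shutdowns.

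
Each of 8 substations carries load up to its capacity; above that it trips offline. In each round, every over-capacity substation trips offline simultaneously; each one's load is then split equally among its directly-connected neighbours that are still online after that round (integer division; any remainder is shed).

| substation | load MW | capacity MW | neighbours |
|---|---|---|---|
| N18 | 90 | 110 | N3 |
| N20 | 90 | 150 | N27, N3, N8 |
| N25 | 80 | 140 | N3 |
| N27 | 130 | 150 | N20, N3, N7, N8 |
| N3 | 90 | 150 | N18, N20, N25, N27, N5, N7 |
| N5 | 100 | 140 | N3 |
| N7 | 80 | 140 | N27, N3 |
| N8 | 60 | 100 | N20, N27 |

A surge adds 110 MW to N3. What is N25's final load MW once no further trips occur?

113

Round 1 — N3 at 200 > 150. N3 trips offline.
  N3 sheds 200 MW to N18, N20, N25, N27, N5, N7: 33 each (2 lost).
    N18: 90+33 = 123 > 110
    N20: 90+33 = 123 ≤ 150
    N25: 80+33 = 113 ≤ 140
    N27: 130+33 = 163 > 150
    N5: 100+33 = 133 ≤ 140
    N7: 80+33 = 113 ≤ 140
Round 2 — N18, N27 trip offline.
  N18 sheds 123 MW: no online neighbours, lost.
  N27 sheds 163 MW to N20, N7, N8: 54 each (1 lost).
    N20: 123+54 = 177 > 150
    N7: 113+54 = 167 > 140
    N8: 60+54 = 114 > 100
Round 3 — N20, N7, N8 trip offline.
  N20 sheds 177 MW: no online neighbours, lost.
  N7 sheds 167 MW: no online neighbours, lost.
  N8 sheds 114 MW: no online neighbours, lost.
No further trips.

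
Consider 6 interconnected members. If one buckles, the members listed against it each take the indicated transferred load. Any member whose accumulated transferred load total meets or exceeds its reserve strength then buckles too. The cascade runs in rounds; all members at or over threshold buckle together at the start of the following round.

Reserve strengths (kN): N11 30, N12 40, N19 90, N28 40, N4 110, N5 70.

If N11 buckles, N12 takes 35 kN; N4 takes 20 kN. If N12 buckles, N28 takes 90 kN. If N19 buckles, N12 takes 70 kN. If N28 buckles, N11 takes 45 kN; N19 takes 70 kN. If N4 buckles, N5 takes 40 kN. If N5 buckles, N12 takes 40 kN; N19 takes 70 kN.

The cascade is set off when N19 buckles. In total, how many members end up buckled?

4

Round 1 — N19 buckles (initial).
  N12: +70 → 70 ≥ 40
Round 2 — N12 buckles.
  N28: +90 → 90 ≥ 40
Round 3 — N28 buckles.
  N11: +45 → 45 ≥ 30
Round 4 — N11 buckles.
  N4: +20 → 20 < 110
No further bucklings.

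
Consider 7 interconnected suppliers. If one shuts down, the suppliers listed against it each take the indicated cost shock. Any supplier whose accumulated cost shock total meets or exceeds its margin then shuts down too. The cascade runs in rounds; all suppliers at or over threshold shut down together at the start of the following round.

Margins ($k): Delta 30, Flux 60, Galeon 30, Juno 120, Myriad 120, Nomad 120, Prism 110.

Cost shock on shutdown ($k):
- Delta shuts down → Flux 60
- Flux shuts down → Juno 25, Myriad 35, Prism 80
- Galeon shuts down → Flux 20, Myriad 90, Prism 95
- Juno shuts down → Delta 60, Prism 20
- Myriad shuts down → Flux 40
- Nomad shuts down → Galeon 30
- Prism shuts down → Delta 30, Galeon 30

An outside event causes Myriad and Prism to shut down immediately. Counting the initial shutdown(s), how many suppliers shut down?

Round 1 — Myriad, Prism shut down (initial).
  Delta: +30 → 30 ≥ 30
  Flux: +40 → 40 < 60
  Galeon: +30 → 30 ≥ 30
Round 2 — Delta, Galeon shut down.
  Flux: +60+20 → 120 ≥ 60
Round 3 — Flux shuts down.
  Juno: +25 → 25 < 120
No further shutdowns.

5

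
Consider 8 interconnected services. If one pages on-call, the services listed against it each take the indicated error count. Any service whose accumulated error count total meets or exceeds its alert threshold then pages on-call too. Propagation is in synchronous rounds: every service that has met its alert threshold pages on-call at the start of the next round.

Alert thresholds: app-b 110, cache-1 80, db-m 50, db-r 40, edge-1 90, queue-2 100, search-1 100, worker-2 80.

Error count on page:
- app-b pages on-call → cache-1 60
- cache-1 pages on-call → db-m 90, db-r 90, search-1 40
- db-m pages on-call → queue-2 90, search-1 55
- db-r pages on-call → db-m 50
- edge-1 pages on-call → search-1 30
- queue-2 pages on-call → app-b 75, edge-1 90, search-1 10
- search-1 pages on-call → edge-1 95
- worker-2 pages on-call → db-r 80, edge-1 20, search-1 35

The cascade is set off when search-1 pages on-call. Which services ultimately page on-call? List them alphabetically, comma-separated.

edge-1, search-1

Round 1 — search-1 pages on-call (initial).
  edge-1: +95 → 95 ≥ 90
Round 2 — edge-1 pages on-call.
No further pages.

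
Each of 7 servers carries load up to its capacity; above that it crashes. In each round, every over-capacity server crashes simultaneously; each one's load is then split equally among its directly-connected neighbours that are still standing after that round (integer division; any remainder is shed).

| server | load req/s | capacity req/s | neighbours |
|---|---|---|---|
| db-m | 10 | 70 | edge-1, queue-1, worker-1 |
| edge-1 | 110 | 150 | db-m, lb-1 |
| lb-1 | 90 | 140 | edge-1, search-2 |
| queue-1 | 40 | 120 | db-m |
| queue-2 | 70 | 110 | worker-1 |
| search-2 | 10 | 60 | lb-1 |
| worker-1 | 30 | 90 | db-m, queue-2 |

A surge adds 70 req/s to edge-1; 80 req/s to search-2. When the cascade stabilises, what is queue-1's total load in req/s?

Round 1 — edge-1 at 180 > 150; search-2 at 90 > 60. edge-1, search-2 crash.
  edge-1 sheds 180 req/s to db-m, lb-1: 90 each.
    db-m: 10+90 = 100 > 70
    lb-1: 90+90 = 180 > 140
  search-2 sheds 90 req/s to lb-1: 90 each.
    lb-1: 180+90 = 270 > 140
Round 2 — db-m, lb-1 crash.
  db-m sheds 100 req/s to queue-1, worker-1: 50 each.
    queue-1: 40+50 = 90 ≤ 120
    worker-1: 30+50 = 80 ≤ 90
  lb-1 sheds 270 req/s: no online neighbours, lost.
No further crashes.

90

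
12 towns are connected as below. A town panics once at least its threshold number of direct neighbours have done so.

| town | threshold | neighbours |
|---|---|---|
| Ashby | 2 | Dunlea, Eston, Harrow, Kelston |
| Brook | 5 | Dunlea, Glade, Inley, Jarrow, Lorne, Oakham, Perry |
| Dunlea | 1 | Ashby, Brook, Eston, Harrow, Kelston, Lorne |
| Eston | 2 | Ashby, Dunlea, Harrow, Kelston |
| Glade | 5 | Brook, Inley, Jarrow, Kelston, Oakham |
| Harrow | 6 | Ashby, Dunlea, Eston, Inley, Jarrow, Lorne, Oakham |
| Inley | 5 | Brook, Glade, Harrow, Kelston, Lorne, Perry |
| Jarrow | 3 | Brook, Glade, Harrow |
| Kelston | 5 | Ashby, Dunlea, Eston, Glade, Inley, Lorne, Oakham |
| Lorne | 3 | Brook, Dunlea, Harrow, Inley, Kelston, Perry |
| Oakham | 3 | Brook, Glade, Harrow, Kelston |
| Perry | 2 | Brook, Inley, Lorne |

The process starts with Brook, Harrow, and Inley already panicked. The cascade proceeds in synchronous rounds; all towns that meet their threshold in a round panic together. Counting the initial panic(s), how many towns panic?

Round 1 — Brook, Harrow, Inley panic (initial).
Round 2 — checking thresholds:
  Ashby: 1 of 4 neighbours < 2, holds.
  Dunlea: 2 of 6 neighbours ≥ 1, panics.
  Eston: 1 of 4 neighbours < 2, holds.
  Glade: 2 of 5 neighbours < 5, holds.
  Jarrow: 2 of 3 neighbours < 3, holds.
  Kelston: 1 of 7 neighbours < 5, holds.
  Lorne: 3 of 6 neighbours ≥ 3, panics.
  Oakham: 2 of 4 neighbours < 3, holds.
  Perry: 2 of 3 neighbours ≥ 2, panics.
Round 3 — checking thresholds:
  Ashby: 2 of 4 neighbours ≥ 2, panics.
  Eston: 2 of 4 neighbours ≥ 2, panics.
  Glade: 2 of 5 neighbours < 5, holds.
  Jarrow: 2 of 3 neighbours < 3, holds.
  Kelston: 3 of 7 neighbours < 5, holds.
  Oakham: 2 of 4 neighbours < 3, holds.
Round 4 — checking thresholds:
  Glade: 2 of 5 neighbours < 5, holds.
  Jarrow: 2 of 3 neighbours < 3, holds.
  Kelston: 5 of 7 neighbours ≥ 5, panics.
  Oakham: 2 of 4 neighbours < 3, holds.
Round 5 — checking thresholds:
  Glade: 3 of 5 neighbours < 5, holds.
  Jarrow: 2 of 3 neighbours < 3, holds.
  Oakham: 3 of 4 neighbours ≥ 3, panics.
Round 6 — no new panics; cascade stops.

10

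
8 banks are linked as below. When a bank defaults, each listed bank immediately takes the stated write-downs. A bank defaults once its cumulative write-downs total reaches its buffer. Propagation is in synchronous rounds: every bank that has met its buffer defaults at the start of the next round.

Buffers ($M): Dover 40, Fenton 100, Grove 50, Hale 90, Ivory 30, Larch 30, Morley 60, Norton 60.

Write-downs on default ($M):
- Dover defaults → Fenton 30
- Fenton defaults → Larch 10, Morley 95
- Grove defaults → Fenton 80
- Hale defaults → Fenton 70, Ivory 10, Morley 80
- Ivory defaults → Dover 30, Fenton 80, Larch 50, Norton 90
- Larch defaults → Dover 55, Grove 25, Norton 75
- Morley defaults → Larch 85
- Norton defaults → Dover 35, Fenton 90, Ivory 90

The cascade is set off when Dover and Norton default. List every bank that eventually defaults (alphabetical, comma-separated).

Dover, Fenton, Ivory, Larch, Morley, Norton

Round 1 — Dover, Norton default (initial).
  Fenton: +30+90 → 120 ≥ 100
  Ivory: +90 → 90 ≥ 30
Round 2 — Fenton, Ivory default.
  Larch: +10+50 → 60 ≥ 30
  Morley: +95 → 95 ≥ 60
Round 3 — Larch, Morley default.
  Grove: +25 → 25 < 50
No further defaults.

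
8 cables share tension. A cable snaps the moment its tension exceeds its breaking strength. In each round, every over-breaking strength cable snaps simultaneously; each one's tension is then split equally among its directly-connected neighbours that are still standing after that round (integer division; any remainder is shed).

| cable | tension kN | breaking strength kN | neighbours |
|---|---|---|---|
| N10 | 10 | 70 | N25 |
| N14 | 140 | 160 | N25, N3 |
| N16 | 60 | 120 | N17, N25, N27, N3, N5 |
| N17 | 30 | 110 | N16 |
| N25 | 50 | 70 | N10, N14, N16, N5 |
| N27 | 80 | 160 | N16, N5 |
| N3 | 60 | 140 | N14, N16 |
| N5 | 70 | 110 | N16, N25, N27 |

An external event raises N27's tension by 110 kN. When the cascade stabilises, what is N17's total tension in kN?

81

Round 1 — N27 at 190 > 160. N27 snaps.
  N27 sheds 190 kN to N16, N5: 95 each.
    N16: 60+95 = 155 > 120
    N5: 70+95 = 165 > 110
Round 2 — N16, N5 snap.
  N16 sheds 155 kN to N17, N25, N3: 51 each (2 lost).
    N17: 30+51 = 81 ≤ 110
    N25: 50+51 = 101 > 70
    N3: 60+51 = 111 ≤ 140
  N5 sheds 165 kN to N25: 165 each.
    N25: 101+165 = 266 > 70
Round 3 — N25 snaps.
  N25 sheds 266 kN to N10, N14: 133 each.
    N10: 10+133 = 143 > 70
    N14: 140+133 = 273 > 160
Round 4 — N10, N14 snap.
  N10 sheds 143 kN: no online neighbours, lost.
  N14 sheds 273 kN to N3: 273 each.
    N3: 111+273 = 384 > 140
Round 5 — N3 snaps.
  N3 sheds 384 kN: no online neighbours, lost.
No further breaks.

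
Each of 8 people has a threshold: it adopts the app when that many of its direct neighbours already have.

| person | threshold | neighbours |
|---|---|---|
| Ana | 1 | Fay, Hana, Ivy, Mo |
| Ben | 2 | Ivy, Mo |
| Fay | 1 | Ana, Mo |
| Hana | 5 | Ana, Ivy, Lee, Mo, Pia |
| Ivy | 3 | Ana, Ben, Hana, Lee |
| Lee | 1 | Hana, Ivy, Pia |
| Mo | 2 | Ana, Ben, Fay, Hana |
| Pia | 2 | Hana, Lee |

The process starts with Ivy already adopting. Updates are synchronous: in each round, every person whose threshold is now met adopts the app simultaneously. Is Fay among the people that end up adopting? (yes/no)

Round 1 — Ivy adopts the app (initial).
Round 2 — checking thresholds:
  Ana: 1 of 4 neighbours ≥ 1, adopts the app.
  Ben: 1 of 2 neighbours < 2, holds.
  Hana: 1 of 5 neighbours < 5, holds.
  Lee: 1 of 3 neighbours ≥ 1, adopts the app.
Round 3 — checking thresholds:
  Ben: 1 of 2 neighbours < 2, holds.
  Fay: 1 of 2 neighbours ≥ 1, adopts the app.
  Hana: 3 of 5 neighbours < 5, holds.
  Mo: 1 of 4 neighbours < 2, holds.
  Pia: 1 of 2 neighbours < 2, holds.
Round 4 — checking thresholds:
  Ben: 1 of 2 neighbours < 2, holds.
  Hana: 3 of 5 neighbours < 5, holds.
  Mo: 2 of 4 neighbours ≥ 2, adopts the app.
  Pia: 1 of 2 neighbours < 2, holds.
Round 5 — checking thresholds:
  Ben: 2 of 2 neighbours ≥ 2, adopts the app.
  Hana: 4 of 5 neighbours < 5, holds.
  Pia: 1 of 2 neighbours < 2, holds.
Round 6 — no new adoptions; cascade stops.

yes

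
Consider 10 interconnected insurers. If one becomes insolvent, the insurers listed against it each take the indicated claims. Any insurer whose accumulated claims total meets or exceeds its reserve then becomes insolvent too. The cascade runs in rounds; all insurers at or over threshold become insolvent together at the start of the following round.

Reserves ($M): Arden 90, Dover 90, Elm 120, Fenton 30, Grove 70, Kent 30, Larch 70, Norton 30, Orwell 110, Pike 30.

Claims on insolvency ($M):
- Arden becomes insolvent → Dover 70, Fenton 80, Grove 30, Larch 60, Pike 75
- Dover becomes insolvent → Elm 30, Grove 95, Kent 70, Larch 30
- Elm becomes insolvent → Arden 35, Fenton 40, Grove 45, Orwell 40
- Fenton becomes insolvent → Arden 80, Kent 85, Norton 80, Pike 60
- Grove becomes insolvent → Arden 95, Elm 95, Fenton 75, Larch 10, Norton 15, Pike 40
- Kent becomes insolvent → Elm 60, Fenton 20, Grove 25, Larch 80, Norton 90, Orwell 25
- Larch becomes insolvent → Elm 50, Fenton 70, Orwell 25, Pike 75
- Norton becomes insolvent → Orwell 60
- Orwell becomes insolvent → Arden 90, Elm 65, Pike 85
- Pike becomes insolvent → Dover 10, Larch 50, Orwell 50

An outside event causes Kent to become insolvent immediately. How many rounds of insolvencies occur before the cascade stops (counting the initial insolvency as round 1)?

Round 1 — Kent becomes insolvent (initial).
  Elm: +60 → 60 < 120
  Fenton: +20 → 20 < 30
  Grove: +25 → 25 < 70
  Larch: +80 → 80 ≥ 70
  Norton: +90 → 90 ≥ 30
  Orwell: +25 → 25 < 110
Round 2 — Larch, Norton become insolvent.
  Elm: +50 → 110 < 120
  Fenton: +70 → 90 ≥ 30
  Orwell: +25+60 → 110 ≥ 110
  Pike: +75 → 75 ≥ 30
Round 3 — Fenton, Orwell, Pike become insolvent.
  Arden: +80+90 → 170 ≥ 90
  Dover: +10 → 10 < 90
  Elm: +65 → 175 ≥ 120
Round 4 — Arden, Elm become insolvent.
  Dover: +70 → 80 < 90
  Grove: +30+45 → 100 ≥ 70
Round 5 — Grove becomes insolvent.
No further insolvencies.

5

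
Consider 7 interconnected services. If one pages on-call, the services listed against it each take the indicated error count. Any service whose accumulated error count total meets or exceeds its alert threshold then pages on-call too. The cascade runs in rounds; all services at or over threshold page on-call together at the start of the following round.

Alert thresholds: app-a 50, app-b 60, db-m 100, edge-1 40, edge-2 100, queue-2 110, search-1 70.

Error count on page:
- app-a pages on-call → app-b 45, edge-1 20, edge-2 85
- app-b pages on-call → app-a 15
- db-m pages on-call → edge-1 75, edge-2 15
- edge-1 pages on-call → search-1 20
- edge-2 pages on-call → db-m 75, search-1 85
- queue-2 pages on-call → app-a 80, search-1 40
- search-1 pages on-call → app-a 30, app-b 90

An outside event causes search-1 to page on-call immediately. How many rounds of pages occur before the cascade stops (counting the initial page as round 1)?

2

Round 1 — search-1 pages on-call (initial).
  app-a: +30 → 30 < 50
  app-b: +90 → 90 ≥ 60
Round 2 — app-b pages on-call.
  app-a: +15 → 45 < 50
No further pages.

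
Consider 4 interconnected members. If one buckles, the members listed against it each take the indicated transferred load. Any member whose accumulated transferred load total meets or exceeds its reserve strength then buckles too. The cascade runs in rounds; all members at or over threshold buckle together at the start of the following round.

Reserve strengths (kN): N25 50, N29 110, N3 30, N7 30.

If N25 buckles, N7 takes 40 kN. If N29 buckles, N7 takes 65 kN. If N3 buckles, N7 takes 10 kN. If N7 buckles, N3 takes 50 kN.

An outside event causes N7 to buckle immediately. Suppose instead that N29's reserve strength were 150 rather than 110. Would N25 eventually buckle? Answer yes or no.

With N29's reserve strength at 150:
Round 1 — N7 buckles (initial).
  N3: +50 → 50 ≥ 30
Round 2 — N3 buckles.
No further bucklings.

no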